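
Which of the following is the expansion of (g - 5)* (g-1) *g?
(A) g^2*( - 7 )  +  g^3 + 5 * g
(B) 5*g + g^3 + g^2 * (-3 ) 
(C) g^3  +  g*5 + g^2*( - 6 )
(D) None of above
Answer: C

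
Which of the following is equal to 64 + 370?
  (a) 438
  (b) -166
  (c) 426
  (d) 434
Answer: d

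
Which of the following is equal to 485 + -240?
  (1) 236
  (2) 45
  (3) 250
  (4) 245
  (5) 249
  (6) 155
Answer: 4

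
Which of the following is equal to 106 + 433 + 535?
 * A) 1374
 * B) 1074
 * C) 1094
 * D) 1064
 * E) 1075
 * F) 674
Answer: B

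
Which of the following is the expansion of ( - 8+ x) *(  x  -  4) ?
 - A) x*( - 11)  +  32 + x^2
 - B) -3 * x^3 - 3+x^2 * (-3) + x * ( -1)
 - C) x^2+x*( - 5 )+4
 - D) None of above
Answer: D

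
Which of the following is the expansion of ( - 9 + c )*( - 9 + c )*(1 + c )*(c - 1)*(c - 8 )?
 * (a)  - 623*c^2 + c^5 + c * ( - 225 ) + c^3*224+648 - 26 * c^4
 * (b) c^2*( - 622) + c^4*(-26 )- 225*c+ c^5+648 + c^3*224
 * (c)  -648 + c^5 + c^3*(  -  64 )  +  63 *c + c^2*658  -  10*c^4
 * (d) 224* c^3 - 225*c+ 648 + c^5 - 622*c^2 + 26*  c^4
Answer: b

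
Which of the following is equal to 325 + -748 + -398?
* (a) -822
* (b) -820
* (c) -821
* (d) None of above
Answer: c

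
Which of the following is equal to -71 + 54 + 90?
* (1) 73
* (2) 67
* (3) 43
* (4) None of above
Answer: 1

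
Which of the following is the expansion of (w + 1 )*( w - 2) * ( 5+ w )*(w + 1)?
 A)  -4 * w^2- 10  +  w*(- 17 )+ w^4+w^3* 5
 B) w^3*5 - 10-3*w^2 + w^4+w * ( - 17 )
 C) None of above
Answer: B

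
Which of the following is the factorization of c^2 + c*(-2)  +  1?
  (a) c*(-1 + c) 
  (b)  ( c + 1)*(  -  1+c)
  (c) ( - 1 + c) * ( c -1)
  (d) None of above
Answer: c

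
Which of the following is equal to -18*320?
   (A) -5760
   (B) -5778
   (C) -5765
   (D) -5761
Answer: A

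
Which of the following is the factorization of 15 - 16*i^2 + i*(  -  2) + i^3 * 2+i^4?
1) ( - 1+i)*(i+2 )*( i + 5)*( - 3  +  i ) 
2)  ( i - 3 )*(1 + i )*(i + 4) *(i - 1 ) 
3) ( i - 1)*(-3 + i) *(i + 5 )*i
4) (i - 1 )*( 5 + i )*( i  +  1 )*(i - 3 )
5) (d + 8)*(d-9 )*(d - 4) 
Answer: 4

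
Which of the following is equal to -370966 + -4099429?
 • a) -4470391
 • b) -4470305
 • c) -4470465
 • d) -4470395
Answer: d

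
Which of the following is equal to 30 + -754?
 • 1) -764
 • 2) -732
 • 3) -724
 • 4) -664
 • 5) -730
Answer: 3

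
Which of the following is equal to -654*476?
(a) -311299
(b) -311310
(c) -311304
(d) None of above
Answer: c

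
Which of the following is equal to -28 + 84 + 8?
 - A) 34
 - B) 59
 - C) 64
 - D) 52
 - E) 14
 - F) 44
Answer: C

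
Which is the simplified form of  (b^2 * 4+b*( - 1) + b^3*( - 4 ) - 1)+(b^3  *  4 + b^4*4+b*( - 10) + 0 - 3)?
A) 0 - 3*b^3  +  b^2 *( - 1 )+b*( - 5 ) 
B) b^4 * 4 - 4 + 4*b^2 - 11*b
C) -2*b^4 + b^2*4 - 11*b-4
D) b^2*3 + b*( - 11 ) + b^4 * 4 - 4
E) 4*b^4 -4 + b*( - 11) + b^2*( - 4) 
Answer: B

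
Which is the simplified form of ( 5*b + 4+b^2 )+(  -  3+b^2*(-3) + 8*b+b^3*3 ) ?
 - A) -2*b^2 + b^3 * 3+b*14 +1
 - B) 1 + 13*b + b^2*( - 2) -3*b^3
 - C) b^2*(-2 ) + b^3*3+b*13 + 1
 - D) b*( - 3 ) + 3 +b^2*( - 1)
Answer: C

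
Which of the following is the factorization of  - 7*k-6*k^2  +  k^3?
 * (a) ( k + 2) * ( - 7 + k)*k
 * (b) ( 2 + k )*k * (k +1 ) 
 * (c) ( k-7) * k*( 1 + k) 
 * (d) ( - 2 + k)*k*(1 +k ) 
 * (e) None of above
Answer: c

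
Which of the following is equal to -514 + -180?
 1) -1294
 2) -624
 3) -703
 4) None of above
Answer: 4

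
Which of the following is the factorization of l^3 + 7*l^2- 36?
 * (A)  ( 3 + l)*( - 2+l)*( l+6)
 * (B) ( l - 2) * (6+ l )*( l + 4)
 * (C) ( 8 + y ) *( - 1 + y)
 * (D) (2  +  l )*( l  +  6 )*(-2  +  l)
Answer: A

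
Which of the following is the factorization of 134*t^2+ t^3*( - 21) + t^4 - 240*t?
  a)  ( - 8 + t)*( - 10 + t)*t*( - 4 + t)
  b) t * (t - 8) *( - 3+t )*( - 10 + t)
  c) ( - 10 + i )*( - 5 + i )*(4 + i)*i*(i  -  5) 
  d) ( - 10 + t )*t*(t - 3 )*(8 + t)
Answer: b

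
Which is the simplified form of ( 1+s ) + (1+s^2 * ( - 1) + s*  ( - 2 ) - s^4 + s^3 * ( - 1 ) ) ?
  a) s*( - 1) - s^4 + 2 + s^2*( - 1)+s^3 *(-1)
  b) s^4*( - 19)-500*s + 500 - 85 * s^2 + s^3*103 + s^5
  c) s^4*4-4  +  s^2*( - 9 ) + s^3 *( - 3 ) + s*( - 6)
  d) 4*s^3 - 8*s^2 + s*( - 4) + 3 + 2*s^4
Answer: a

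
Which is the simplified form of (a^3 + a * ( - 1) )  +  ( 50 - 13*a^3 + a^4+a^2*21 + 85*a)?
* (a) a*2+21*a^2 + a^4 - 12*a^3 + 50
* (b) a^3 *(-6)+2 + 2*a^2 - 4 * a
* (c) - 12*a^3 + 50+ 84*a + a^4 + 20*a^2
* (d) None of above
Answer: d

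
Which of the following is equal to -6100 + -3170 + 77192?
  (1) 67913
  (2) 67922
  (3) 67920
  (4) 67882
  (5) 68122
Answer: 2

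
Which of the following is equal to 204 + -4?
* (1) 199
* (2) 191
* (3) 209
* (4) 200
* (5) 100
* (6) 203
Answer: 4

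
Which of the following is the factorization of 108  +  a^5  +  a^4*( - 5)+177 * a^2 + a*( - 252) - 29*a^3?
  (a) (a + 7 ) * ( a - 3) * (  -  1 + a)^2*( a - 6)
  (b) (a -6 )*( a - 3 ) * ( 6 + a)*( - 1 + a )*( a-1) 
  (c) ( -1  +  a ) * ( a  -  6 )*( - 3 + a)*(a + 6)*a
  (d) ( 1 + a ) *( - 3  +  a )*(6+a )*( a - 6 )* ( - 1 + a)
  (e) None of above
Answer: b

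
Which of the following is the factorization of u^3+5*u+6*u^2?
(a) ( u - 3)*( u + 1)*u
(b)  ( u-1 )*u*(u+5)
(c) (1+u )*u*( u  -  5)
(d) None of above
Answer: d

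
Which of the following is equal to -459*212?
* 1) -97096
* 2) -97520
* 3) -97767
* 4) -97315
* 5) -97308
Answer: 5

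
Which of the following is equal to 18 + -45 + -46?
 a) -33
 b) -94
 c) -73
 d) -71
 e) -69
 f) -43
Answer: c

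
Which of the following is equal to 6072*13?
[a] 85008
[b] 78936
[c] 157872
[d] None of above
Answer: b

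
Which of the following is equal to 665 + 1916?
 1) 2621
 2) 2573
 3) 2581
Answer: 3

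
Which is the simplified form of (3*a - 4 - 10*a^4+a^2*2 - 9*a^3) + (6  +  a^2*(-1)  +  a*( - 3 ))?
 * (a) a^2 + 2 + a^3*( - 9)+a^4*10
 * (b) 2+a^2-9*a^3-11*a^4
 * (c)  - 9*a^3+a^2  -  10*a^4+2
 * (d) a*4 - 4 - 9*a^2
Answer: c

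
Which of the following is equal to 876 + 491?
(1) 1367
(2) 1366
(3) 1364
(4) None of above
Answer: 1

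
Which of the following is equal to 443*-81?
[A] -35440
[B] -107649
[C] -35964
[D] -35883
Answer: D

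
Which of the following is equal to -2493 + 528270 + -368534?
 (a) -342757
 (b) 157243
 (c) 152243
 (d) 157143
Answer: b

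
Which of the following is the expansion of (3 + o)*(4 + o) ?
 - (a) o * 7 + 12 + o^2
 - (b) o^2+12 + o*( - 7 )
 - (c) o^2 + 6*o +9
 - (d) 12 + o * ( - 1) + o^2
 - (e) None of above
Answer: a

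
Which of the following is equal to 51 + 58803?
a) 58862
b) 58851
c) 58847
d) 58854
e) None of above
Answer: d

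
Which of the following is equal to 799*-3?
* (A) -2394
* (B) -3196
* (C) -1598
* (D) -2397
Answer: D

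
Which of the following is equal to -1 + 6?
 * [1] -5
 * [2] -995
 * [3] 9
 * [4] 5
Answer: 4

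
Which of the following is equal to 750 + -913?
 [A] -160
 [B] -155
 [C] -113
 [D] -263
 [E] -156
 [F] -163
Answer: F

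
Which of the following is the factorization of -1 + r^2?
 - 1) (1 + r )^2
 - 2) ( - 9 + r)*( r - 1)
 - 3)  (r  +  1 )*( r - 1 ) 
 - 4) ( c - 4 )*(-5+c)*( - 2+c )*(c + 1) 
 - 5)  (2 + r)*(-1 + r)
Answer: 3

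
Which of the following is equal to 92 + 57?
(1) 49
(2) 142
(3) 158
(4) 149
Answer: 4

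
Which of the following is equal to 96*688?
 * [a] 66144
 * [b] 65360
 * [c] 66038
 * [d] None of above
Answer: d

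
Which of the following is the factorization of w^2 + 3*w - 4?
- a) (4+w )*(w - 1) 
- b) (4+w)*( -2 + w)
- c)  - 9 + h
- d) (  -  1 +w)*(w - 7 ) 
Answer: a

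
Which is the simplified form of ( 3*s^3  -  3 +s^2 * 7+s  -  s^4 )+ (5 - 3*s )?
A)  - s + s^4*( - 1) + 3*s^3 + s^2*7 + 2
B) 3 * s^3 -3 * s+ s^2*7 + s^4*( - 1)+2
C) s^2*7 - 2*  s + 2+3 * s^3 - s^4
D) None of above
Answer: C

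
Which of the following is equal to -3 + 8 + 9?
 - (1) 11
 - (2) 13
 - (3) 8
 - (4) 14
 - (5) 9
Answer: 4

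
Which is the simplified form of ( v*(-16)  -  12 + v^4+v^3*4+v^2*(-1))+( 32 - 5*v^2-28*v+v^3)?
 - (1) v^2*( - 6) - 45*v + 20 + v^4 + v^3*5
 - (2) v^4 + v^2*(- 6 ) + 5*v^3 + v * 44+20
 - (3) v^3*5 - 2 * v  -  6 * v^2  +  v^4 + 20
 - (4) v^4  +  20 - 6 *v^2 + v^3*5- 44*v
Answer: 4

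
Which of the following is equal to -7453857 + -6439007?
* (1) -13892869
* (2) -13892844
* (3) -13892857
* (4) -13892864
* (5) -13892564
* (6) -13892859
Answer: 4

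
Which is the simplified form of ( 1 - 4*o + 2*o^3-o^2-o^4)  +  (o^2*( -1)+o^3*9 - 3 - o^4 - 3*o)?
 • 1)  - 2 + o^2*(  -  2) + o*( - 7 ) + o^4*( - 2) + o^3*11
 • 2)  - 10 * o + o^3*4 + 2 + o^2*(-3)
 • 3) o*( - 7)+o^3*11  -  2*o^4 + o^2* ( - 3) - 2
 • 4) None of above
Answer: 1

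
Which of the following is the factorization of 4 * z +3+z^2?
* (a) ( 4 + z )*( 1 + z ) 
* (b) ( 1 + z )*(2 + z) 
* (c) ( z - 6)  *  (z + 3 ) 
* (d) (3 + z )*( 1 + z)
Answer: d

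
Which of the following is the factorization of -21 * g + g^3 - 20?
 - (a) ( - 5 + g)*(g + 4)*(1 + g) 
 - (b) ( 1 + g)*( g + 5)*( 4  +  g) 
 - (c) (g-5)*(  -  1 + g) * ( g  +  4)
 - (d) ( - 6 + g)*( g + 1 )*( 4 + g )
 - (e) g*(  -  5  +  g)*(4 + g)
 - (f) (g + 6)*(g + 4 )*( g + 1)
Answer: a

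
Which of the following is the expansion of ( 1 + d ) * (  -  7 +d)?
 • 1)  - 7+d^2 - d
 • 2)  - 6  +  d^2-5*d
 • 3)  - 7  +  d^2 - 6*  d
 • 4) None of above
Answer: 3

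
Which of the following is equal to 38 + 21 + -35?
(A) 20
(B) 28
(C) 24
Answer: C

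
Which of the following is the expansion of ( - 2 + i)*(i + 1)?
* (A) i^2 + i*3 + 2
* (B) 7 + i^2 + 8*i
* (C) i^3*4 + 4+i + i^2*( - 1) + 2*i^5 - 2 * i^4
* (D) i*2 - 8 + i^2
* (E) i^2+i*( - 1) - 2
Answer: E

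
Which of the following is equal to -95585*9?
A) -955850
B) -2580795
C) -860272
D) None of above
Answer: D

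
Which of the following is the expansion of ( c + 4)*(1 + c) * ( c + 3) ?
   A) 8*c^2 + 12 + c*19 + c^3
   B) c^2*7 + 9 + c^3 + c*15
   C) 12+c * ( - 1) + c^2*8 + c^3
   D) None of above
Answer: A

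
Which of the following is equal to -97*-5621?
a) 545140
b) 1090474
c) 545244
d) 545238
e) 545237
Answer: e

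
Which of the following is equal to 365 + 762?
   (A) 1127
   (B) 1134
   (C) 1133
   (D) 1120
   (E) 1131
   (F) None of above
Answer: A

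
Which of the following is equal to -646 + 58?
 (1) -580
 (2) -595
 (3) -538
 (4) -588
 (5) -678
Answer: 4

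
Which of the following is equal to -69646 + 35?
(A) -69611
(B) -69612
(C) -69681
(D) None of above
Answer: A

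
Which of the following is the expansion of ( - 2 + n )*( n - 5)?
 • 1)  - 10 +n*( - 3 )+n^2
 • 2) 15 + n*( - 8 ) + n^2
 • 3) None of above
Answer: 3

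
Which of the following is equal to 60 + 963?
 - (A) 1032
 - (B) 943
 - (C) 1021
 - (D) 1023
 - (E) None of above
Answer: D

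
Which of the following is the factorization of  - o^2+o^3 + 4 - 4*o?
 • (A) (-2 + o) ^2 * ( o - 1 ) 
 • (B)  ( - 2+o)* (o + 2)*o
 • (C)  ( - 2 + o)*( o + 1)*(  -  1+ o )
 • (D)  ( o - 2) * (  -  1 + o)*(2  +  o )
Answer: D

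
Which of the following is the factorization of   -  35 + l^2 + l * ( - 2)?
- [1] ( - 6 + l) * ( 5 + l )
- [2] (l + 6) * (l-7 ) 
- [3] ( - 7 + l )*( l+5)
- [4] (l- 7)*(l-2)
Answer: 3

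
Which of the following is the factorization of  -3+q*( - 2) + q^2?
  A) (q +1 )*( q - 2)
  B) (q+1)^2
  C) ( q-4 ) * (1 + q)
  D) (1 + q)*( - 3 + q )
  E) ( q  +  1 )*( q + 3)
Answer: D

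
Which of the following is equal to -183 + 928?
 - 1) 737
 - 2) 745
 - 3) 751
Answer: 2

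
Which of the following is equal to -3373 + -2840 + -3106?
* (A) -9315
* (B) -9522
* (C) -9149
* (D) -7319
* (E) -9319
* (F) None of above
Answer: E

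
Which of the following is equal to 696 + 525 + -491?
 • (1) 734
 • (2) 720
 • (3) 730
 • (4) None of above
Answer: 3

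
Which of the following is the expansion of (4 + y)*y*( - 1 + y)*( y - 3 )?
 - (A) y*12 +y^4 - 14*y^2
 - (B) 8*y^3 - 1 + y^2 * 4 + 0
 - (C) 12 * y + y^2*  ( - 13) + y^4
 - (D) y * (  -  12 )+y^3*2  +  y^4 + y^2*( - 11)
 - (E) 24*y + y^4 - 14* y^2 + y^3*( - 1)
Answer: C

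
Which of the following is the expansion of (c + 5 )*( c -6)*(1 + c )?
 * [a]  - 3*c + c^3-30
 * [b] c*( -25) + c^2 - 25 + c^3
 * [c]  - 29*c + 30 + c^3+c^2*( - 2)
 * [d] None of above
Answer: d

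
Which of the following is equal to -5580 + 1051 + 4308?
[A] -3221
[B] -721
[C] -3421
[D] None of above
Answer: D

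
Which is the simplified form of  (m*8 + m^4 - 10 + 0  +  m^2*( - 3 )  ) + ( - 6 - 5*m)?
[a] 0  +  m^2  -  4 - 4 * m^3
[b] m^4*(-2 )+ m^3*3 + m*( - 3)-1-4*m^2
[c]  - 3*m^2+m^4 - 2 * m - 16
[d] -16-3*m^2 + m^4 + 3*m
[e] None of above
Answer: d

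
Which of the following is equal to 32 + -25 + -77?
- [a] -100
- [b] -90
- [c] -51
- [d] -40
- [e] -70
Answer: e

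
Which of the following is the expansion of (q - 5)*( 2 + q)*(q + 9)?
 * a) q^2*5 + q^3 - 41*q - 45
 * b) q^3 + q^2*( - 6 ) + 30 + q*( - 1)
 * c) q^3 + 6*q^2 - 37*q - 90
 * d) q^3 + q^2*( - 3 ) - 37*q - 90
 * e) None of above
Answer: c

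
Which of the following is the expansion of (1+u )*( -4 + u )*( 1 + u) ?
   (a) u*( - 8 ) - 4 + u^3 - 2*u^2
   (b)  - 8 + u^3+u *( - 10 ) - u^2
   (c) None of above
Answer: c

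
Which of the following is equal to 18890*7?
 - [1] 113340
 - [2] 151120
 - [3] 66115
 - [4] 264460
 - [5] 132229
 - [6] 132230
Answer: 6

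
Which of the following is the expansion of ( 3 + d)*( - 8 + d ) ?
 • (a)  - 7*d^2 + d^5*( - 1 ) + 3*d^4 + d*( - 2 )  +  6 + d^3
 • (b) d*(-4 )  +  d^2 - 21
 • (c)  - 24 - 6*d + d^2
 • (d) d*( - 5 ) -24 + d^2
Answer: d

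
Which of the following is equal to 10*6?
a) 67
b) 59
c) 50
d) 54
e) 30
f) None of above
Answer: f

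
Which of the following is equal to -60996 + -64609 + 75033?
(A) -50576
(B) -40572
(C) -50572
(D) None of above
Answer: C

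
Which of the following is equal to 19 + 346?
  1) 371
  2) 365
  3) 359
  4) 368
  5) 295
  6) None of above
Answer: 2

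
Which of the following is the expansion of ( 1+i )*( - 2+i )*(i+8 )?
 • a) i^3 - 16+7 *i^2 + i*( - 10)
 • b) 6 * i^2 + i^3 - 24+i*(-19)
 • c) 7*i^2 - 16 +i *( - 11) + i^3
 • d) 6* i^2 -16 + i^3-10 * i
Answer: a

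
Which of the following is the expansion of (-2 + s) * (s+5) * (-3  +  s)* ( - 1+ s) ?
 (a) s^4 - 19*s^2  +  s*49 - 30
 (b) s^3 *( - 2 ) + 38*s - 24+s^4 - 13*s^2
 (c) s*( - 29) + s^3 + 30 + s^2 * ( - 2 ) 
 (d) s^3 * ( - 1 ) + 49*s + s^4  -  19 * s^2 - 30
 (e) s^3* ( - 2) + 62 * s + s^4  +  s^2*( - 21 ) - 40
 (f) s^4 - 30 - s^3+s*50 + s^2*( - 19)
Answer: d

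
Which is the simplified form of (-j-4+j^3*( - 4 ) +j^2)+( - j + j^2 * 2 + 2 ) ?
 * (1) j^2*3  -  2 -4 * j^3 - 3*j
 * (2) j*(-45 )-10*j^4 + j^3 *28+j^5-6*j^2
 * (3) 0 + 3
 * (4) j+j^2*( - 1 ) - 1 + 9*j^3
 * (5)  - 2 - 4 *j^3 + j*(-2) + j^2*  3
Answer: 5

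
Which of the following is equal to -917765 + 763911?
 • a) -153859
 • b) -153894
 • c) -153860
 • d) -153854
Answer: d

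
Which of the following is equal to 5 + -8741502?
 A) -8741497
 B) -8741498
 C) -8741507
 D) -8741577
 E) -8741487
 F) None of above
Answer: A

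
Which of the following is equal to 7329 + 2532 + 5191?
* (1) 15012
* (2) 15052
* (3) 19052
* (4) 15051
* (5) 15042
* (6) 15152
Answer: 2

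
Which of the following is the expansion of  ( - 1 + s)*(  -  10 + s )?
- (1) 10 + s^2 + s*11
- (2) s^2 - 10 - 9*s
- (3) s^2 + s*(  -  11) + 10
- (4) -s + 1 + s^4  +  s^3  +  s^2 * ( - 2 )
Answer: 3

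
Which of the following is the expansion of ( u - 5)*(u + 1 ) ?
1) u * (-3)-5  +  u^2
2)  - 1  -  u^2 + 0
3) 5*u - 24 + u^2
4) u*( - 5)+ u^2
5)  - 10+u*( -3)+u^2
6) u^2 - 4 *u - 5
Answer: 6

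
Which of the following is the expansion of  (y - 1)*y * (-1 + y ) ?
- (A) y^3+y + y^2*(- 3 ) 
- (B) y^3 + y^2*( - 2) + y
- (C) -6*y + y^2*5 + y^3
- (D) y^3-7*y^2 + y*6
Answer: B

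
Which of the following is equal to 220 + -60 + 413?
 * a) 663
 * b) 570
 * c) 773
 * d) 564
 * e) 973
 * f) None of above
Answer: f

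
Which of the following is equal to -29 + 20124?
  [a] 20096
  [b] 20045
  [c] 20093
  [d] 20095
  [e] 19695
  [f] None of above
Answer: d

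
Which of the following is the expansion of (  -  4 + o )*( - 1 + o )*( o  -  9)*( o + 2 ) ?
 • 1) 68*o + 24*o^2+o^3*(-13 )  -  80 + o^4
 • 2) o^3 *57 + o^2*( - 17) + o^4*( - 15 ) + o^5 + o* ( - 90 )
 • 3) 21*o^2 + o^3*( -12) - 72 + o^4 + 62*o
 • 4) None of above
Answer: 3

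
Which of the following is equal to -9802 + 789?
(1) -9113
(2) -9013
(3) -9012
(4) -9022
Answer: 2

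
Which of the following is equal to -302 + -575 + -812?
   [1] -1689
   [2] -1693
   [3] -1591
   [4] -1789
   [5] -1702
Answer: 1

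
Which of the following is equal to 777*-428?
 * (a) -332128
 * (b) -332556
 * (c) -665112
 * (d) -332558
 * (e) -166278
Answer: b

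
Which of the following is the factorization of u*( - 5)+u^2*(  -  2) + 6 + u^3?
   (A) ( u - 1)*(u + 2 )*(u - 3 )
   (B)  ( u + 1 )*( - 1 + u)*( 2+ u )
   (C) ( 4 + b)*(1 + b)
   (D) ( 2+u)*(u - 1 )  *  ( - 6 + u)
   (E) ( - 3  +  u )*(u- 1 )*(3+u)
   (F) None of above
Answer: A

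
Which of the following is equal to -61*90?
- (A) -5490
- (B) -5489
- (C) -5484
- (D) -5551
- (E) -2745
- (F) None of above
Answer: A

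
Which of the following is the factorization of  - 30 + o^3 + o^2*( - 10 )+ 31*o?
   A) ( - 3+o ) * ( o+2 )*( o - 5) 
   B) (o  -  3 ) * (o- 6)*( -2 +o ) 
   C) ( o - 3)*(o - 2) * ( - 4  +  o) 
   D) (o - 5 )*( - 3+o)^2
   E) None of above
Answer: E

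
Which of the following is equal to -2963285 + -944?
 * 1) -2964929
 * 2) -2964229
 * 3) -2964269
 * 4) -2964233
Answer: 2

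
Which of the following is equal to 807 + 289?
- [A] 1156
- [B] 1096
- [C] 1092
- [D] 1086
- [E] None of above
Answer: B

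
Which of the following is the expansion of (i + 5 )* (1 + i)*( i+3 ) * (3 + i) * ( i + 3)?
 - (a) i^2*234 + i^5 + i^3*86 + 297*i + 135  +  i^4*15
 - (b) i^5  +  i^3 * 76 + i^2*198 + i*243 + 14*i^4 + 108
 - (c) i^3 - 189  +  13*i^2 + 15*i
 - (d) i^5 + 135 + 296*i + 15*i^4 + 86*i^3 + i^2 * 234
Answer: a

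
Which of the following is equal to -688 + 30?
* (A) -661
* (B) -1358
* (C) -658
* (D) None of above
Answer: C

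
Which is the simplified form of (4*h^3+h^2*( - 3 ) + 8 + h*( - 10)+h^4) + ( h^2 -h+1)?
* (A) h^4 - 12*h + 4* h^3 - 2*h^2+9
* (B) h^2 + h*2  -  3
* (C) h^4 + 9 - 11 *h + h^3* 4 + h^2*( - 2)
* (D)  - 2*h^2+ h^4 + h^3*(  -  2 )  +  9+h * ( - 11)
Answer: C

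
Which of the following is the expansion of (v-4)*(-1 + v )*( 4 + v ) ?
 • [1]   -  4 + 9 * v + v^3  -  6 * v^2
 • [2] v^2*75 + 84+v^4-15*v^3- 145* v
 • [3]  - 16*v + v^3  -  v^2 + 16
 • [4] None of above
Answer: 3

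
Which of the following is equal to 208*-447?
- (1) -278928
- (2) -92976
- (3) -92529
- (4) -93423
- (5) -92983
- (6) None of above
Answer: 2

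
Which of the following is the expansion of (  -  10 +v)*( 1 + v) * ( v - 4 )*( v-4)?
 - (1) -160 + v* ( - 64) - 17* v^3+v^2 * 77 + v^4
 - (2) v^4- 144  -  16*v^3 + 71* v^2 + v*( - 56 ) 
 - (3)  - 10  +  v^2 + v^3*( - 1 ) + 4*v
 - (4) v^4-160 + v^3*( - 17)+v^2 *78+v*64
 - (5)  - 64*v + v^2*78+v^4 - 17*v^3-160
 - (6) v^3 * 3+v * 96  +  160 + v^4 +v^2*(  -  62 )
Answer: 5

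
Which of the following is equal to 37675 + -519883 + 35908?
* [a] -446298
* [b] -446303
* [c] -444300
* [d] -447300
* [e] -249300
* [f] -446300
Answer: f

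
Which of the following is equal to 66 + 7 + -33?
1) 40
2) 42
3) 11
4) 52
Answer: 1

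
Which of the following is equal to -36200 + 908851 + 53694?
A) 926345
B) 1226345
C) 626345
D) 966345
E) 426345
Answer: A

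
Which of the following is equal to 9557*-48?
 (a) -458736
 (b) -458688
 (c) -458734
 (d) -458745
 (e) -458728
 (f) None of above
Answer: a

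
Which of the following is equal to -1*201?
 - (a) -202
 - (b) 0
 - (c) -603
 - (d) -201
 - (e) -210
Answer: d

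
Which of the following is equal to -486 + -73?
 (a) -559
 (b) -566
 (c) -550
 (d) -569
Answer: a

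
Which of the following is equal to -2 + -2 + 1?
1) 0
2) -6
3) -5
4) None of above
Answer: 4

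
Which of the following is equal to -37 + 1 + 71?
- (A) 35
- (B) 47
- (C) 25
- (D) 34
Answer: A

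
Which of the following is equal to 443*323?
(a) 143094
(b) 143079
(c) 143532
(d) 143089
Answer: d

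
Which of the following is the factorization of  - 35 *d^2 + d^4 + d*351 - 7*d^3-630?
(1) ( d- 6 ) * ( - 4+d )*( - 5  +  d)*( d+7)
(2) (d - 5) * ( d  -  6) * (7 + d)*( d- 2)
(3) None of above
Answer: 3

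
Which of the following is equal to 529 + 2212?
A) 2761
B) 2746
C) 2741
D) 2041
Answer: C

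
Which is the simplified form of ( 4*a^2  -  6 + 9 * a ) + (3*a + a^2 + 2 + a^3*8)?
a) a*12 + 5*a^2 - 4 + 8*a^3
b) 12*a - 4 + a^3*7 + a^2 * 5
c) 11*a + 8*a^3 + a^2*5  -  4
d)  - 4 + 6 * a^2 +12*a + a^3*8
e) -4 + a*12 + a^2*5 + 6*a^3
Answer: a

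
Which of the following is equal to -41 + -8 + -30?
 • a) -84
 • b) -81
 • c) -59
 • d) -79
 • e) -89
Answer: d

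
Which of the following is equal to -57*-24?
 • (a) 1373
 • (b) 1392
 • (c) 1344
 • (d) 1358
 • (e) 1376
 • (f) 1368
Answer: f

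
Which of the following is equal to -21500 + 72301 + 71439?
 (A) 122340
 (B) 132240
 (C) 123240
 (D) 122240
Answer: D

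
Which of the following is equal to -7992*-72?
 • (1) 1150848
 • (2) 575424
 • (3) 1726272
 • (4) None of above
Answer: 2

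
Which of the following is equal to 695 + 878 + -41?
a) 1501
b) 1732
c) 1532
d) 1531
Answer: c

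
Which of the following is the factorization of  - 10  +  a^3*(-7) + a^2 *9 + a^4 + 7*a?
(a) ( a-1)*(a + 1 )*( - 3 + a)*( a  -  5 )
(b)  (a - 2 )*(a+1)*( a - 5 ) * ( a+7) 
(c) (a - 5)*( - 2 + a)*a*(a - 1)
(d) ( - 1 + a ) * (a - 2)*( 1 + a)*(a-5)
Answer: d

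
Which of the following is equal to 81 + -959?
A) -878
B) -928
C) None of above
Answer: A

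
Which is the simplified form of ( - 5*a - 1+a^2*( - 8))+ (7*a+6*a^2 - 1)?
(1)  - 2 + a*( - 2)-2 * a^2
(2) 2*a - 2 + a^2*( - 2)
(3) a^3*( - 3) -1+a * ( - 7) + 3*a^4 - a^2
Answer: 2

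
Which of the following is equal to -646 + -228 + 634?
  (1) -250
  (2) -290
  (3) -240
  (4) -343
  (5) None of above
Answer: 3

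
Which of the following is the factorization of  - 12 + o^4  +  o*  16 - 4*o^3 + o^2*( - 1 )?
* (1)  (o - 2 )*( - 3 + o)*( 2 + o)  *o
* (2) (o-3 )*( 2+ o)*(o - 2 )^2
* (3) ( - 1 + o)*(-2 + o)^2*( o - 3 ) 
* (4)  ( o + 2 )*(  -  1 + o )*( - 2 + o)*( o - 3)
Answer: 4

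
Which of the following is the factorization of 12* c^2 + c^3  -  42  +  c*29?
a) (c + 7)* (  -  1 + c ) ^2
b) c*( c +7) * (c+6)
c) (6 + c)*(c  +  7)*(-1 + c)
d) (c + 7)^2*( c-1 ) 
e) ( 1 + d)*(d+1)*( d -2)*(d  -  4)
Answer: c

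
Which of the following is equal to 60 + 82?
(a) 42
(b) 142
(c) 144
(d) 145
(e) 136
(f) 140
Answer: b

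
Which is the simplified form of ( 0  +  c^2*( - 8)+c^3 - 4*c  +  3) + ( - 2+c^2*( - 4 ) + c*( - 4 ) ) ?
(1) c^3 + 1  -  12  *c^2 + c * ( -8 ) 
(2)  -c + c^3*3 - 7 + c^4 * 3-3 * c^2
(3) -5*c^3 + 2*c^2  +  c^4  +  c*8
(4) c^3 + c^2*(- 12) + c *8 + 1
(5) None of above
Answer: 1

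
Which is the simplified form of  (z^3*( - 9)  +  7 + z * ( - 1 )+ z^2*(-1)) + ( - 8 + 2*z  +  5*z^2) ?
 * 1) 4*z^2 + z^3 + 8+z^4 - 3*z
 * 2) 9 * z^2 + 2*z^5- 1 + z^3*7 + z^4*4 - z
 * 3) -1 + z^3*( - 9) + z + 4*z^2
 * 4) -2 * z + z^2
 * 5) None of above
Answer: 3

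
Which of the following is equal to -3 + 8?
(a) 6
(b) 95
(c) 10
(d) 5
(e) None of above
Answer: d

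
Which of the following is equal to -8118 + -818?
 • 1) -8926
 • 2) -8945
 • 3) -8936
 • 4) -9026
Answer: 3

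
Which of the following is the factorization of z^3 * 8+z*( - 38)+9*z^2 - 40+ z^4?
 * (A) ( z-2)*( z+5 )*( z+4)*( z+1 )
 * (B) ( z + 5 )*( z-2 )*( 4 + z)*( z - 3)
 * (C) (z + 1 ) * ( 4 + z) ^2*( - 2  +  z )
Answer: A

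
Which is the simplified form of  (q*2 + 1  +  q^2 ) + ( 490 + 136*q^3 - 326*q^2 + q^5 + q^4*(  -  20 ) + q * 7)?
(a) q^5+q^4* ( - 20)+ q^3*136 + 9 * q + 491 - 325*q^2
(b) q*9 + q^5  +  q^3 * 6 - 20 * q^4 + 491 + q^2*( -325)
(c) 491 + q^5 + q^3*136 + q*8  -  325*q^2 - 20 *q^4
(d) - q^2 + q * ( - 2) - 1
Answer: a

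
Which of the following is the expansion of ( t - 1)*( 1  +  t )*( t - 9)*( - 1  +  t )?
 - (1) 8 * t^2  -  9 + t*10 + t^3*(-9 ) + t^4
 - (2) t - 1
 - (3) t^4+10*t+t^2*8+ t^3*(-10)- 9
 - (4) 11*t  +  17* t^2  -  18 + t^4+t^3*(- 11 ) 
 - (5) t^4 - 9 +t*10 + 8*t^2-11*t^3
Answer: 3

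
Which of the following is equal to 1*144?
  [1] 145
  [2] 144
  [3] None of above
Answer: 2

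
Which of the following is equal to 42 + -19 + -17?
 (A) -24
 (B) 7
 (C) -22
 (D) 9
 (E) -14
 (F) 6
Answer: F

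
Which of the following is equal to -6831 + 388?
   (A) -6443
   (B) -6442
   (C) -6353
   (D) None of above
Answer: A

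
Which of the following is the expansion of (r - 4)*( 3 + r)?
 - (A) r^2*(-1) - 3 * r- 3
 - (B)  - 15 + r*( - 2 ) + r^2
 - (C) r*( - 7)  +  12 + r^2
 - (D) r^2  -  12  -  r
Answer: D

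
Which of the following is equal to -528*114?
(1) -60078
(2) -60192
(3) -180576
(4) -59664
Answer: 2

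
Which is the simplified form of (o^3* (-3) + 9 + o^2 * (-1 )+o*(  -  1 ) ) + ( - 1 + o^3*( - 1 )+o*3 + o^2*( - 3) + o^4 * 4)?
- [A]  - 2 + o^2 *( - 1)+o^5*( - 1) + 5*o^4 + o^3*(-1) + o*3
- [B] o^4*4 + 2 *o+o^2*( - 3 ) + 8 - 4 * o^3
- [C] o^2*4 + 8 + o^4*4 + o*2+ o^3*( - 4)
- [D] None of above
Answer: D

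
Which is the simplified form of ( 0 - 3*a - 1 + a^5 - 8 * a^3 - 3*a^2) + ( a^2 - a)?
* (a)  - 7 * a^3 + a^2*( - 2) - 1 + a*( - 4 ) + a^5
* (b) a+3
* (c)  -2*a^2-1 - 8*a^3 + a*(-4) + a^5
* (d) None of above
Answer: c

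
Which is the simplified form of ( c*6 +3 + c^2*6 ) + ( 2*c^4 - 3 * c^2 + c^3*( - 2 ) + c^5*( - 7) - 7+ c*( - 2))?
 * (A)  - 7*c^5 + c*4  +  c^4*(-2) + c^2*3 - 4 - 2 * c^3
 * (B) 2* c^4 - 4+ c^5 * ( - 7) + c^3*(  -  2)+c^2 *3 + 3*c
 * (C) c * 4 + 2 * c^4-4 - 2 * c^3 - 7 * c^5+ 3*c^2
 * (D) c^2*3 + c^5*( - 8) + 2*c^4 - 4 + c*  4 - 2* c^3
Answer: C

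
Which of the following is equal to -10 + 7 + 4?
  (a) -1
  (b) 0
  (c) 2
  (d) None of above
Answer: d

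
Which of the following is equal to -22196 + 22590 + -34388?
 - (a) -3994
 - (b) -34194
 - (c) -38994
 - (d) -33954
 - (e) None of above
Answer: e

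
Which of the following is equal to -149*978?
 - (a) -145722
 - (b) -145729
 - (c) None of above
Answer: a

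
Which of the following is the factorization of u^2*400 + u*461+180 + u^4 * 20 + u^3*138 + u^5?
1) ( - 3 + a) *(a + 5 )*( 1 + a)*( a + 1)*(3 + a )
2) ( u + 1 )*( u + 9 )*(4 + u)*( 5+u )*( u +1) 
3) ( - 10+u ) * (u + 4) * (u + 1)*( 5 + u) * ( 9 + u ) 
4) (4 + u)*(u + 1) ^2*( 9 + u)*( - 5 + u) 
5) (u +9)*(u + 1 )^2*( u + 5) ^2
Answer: 2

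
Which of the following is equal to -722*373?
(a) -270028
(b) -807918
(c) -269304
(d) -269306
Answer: d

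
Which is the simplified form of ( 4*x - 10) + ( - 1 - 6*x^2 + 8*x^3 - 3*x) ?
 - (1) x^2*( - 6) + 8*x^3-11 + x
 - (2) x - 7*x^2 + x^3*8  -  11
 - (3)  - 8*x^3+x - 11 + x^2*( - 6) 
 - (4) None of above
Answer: 1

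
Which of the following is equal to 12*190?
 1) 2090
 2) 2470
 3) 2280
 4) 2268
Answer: 3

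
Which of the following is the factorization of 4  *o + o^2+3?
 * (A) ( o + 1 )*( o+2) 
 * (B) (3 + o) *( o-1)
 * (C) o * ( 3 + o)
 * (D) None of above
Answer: D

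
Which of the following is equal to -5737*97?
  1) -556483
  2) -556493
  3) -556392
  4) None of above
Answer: 4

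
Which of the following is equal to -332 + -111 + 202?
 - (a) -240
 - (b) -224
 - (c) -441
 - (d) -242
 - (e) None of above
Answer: e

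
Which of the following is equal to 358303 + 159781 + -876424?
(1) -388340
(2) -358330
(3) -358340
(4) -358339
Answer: 3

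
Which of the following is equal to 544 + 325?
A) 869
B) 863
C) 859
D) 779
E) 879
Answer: A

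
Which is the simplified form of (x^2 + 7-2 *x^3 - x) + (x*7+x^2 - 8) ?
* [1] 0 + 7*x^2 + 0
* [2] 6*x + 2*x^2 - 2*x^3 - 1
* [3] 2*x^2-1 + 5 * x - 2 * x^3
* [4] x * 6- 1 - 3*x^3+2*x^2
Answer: 2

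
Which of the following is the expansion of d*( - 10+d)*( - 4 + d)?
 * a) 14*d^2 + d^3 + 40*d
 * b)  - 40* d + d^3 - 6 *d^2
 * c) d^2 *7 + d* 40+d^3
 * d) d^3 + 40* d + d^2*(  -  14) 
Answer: d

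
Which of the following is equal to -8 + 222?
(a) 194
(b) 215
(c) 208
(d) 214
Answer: d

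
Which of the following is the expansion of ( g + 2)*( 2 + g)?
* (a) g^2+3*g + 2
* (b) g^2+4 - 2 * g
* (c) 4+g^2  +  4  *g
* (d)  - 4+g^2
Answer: c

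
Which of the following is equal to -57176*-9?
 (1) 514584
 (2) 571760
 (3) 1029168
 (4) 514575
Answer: 1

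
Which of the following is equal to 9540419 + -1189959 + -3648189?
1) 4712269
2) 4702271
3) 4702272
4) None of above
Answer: 2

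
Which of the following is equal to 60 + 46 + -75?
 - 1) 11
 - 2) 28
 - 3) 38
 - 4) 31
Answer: 4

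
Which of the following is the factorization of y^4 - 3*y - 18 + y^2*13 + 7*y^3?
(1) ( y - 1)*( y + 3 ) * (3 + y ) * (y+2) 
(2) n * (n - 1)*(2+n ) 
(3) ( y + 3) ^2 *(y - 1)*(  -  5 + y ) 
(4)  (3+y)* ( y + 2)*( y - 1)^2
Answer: 1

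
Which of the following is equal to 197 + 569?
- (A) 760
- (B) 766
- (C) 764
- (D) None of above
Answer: B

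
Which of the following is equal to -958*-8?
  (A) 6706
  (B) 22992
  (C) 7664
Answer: C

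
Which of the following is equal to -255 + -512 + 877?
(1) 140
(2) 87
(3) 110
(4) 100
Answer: 3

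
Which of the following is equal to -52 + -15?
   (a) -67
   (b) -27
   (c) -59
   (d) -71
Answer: a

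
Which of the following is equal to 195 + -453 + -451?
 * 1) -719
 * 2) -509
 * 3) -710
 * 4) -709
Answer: 4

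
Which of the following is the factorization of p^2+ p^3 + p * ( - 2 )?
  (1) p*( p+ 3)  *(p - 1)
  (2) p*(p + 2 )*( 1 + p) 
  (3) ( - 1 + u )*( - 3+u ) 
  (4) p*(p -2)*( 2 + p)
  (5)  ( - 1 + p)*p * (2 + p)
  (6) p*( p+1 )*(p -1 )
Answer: 5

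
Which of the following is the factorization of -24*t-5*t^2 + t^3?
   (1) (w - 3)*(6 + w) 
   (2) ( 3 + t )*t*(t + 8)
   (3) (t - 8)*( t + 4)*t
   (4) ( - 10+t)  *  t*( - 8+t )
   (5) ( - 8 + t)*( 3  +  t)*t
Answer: 5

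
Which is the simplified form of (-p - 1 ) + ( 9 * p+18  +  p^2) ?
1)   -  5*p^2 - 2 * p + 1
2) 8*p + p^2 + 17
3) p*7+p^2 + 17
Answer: 2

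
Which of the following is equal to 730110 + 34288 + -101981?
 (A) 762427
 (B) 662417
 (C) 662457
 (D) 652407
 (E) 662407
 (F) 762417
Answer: B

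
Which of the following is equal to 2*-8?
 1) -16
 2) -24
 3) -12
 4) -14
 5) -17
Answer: 1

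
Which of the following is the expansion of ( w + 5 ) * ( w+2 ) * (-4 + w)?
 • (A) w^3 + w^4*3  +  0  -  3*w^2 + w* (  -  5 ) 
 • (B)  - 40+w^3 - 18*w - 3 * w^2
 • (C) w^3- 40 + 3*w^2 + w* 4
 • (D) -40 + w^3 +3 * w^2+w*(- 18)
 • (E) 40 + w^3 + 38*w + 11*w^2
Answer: D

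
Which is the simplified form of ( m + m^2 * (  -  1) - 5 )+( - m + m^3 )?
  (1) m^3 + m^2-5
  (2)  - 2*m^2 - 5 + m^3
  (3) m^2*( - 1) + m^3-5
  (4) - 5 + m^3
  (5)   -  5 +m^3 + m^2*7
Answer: 3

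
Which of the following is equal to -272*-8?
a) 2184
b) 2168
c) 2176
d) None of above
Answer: c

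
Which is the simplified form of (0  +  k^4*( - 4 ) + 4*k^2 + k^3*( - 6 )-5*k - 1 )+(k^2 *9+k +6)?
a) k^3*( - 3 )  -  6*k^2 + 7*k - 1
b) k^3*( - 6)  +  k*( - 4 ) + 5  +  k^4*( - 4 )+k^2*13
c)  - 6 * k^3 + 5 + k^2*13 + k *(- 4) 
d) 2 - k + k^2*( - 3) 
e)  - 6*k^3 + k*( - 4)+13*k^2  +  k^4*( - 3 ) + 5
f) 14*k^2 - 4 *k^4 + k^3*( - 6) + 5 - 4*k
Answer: b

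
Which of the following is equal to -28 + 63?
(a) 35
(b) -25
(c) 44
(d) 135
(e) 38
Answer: a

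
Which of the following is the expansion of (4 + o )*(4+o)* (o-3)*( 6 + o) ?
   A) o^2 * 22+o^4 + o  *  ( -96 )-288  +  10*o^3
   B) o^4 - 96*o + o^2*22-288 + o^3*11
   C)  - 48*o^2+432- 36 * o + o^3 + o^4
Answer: B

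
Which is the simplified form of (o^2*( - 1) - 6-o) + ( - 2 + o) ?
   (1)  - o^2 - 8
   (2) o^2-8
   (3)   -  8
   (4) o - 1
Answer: 1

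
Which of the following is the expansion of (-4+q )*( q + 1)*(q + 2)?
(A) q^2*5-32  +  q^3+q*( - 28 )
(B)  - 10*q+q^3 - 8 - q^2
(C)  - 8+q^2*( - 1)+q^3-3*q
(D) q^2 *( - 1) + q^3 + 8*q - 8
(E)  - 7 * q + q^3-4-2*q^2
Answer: B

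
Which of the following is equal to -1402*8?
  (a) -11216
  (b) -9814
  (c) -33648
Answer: a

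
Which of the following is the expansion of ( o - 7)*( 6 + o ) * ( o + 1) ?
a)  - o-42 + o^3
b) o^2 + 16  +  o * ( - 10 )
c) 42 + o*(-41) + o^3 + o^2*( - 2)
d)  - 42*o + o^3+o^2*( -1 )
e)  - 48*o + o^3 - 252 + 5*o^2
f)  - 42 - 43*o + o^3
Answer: f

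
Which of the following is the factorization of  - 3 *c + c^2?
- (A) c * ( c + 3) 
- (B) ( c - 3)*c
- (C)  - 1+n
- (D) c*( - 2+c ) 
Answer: B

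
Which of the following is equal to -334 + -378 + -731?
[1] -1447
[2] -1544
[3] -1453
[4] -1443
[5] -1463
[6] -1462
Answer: 4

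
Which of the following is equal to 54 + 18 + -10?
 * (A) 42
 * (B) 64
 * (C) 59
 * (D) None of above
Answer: D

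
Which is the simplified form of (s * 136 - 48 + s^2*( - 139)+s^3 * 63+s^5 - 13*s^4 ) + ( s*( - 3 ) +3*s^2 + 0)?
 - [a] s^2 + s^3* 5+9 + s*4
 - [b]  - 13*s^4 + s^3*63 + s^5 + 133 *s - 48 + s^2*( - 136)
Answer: b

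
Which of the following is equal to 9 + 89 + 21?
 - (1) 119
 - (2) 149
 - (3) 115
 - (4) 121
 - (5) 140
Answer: 1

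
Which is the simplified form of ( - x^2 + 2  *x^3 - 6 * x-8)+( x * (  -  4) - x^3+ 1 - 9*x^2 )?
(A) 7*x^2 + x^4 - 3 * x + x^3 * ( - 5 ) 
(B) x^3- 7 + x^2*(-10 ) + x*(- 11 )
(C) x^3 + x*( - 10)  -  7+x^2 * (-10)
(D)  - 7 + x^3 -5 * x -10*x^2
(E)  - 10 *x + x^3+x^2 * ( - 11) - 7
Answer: C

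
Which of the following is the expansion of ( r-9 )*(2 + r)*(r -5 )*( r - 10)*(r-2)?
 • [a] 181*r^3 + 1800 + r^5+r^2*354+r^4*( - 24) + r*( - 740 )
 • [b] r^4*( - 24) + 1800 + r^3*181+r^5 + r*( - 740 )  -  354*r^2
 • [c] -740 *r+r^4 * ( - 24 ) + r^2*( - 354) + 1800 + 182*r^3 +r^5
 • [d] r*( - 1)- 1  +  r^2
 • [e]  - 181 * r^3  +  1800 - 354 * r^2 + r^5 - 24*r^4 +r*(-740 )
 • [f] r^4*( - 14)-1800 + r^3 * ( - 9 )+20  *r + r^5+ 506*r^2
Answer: b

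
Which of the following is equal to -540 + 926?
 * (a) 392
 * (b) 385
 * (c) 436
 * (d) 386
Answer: d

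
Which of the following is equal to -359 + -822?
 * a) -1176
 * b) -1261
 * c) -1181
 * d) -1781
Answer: c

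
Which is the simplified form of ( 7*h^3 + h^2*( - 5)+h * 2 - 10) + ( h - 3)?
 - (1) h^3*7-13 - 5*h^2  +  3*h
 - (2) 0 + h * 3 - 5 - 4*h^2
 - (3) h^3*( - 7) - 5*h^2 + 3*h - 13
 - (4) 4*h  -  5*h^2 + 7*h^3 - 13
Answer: 1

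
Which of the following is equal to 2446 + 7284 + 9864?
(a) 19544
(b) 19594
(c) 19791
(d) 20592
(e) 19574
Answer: b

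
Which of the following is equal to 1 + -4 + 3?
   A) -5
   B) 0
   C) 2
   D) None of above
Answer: B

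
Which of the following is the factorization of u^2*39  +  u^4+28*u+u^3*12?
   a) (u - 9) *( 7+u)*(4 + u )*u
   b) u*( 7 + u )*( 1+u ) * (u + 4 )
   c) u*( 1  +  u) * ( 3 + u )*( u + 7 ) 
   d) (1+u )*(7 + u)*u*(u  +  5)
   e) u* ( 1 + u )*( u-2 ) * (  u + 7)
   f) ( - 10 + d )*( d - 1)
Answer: b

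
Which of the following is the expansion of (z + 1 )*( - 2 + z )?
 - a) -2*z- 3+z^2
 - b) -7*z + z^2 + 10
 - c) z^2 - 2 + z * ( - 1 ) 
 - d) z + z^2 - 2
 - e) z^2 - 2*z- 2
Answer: c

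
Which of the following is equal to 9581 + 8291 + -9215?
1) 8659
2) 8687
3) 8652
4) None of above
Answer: 4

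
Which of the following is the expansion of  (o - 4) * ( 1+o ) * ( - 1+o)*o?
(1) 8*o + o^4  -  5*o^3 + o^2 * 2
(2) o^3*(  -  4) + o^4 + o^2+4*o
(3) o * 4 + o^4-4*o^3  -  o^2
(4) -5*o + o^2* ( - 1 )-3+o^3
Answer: 3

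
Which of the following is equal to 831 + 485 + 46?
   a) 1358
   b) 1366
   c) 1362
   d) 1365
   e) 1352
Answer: c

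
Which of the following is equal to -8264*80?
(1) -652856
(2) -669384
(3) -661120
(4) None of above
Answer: 3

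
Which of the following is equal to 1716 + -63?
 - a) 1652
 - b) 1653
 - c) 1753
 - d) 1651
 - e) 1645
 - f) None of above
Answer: b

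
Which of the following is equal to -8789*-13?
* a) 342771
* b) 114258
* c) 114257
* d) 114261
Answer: c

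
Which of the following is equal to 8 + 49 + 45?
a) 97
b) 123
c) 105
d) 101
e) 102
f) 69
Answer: e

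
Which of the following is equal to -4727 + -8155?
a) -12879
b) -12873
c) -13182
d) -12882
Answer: d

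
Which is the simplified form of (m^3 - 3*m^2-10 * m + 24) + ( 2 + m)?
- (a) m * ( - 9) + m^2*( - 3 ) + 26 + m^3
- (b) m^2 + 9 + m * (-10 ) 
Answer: a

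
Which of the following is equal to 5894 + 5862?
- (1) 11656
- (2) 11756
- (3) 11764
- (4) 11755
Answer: 2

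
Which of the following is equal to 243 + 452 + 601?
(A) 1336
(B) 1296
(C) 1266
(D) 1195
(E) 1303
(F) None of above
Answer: B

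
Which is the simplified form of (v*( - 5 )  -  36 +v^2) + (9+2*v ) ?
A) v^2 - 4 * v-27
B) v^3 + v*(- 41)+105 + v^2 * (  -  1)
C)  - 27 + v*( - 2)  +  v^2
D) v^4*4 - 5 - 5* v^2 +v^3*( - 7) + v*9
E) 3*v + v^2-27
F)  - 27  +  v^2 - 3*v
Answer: F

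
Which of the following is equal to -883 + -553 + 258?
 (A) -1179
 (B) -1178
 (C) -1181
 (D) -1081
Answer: B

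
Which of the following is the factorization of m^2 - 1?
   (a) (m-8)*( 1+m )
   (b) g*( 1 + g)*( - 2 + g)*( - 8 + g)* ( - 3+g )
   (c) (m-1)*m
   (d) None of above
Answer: d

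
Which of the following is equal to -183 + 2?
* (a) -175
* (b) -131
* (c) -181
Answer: c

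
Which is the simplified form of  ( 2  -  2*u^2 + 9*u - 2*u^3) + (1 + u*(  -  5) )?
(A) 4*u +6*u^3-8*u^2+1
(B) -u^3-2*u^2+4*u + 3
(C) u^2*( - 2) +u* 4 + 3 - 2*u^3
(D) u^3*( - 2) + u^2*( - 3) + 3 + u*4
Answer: C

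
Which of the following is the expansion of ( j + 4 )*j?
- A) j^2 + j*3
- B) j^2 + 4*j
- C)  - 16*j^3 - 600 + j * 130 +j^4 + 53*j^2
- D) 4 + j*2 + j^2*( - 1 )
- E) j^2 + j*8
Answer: B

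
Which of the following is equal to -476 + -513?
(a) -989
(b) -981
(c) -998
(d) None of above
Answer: a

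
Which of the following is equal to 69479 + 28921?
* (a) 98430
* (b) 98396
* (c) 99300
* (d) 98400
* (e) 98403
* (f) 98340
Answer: d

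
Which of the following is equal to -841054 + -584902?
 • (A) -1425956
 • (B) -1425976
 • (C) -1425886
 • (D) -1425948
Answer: A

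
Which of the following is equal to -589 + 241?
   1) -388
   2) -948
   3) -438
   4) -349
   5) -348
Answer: 5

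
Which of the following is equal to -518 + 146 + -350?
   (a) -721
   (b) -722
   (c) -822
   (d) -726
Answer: b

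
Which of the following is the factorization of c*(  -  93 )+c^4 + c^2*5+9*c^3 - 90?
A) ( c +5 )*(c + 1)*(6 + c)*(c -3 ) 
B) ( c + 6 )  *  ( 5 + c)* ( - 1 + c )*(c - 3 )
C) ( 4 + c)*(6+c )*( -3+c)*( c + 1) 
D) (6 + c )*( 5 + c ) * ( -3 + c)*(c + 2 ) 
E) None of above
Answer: A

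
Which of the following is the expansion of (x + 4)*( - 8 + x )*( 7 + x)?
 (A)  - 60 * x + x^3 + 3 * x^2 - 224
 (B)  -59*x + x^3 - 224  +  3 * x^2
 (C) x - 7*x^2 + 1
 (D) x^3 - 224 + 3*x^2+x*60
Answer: A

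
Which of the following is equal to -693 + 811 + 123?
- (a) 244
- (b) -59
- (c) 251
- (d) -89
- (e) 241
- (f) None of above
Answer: e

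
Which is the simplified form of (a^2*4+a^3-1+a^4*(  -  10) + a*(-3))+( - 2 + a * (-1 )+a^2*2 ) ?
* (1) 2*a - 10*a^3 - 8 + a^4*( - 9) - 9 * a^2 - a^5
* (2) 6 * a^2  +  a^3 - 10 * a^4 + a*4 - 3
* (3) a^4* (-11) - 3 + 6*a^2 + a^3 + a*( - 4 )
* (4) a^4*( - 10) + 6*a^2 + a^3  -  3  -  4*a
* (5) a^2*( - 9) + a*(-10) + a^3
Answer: 4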